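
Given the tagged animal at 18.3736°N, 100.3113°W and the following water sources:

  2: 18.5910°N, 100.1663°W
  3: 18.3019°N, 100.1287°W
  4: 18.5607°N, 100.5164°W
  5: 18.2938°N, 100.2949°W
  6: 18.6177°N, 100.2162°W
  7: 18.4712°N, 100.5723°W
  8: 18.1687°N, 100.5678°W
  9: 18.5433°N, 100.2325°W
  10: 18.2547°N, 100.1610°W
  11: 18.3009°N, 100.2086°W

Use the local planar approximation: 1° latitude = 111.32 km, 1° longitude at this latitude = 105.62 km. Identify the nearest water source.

Distances from 18.3736°N, 100.3113°W:
2: √((0.2174·111.32)² + (0.1450·105.62)²) = √(585.686852 + 234.546162) = 28.6397 km
3: √((-0.0717·111.32)² + (0.1826·105.62)²) = √(63.706641 + 371.957973) = 20.8726 km
4: √((0.1871·111.32)² + (-0.2051·105.62)²) = √(433.804418 + 469.270925) = 30.0512 km
5: √((-0.0798·111.32)² + (0.0164·105.62)²) = √(78.913658 + 3.000406) = 9.0506 km
6: √((0.2441·111.32)² + (0.0951·105.62)²) = √(738.383450 + 100.891217) = 28.9702 km
7: √((0.0976·111.32)² + (-0.2610·105.62)²) = √(118.044574 + 759.929565) = 29.6306 km
8: √((-0.2049·111.32)² + (-0.2565·105.62)²) = √(520.271830 + 733.950998) = 35.4150 km
9: √((0.1697·111.32)² + (0.0788·105.62)²) = √(356.870032 + 69.269932) = 20.6432 km
10: √((-0.1189·111.32)² + (0.1503·105.62)²) = √(175.190319 + 252.005656) = 20.6687 km
11: √((-0.0727·111.32)² + (0.1027·105.62)²) = √(65.496066 + 117.661184) = 13.5336 km
Minimum: 5 at 9.0506 km.

5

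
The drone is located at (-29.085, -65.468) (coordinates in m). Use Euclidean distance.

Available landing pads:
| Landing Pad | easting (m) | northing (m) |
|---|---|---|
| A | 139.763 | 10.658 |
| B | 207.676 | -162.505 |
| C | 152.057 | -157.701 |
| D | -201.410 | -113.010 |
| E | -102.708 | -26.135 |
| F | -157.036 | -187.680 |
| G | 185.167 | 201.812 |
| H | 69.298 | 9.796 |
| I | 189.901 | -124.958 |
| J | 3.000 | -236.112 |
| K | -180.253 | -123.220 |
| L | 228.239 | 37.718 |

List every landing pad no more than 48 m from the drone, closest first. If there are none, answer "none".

Distances from (-29.085, -65.468):
A: √((168.848)² + (76.126)²) = √(28509.64710 + 5795.16788) = 185.216 m
B: √((236.761)² + (-97.037)²) = √(56055.77112 + 9416.17937) = 255.875 m
C: √((181.142)² + (-92.233)²) = √(32812.42416 + 8506.92629) = 203.272 m
D: √((-172.325)² + (-47.542)²) = √(29695.90562 + 2260.24176) = 178.763 m
E: √((-73.623)² + (39.333)²) = √(5420.34613 + 1547.08489) = 83.471 m
F: √((-127.951)² + (-122.212)²) = √(16371.45840 + 14935.77294) = 176.938 m
G: √((214.252)² + (267.280)²) = √(45903.91950 + 71438.59840) = 342.553 m
H: √((98.383)² + (75.264)²) = √(9679.21469 + 5664.66970) = 123.870 m
I: √((218.986)² + (-59.490)²) = √(47954.86820 + 3539.06010) = 226.923 m
J: √((32.085)² + (-170.644)²) = √(1029.44723 + 29119.37474) = 173.634 m
K: √((-151.168)² + (-57.752)²) = √(22851.76422 + 3335.29350) = 161.824 m
L: √((257.324)² + (103.186)²) = √(66215.64098 + 10647.35060) = 277.242 m
Threshold 48 m: none within range.

none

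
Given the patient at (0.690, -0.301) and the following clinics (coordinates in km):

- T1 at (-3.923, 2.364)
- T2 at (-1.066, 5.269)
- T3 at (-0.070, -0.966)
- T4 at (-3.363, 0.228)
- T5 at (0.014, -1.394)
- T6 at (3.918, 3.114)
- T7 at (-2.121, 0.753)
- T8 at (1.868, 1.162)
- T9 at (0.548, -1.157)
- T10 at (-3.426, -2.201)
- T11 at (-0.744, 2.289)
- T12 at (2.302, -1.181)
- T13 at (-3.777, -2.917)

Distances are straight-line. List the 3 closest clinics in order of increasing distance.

Distances from (0.690, -0.301):
T1: √((-4.613)² + (2.665)²) = √(21.27977 + 7.10222) = 5.327 km
T2: √((-1.756)² + (5.570)²) = √(3.08354 + 31.02490) = 5.840 km
T3: √((-0.760)² + (-0.665)²) = √(0.57760 + 0.44223) = 1.010 km
T4: √((-4.053)² + (0.529)²) = √(16.42681 + 0.27984) = 4.087 km
T5: √((-0.676)² + (-1.093)²) = √(0.45698 + 1.19465) = 1.285 km
T6: √((3.228)² + (3.415)²) = √(10.41998 + 11.66222) = 4.699 km
T7: √((-2.811)² + (1.054)²) = √(7.90172 + 1.11092) = 3.002 km
T8: √((1.178)² + (1.463)²) = √(1.38768 + 2.14037) = 1.878 km
T9: √((-0.142)² + (-0.856)²) = √(0.02016 + 0.73274) = 0.868 km
T10: √((-4.116)² + (-1.900)²) = √(16.94146 + 3.61000) = 4.533 km
T11: √((-1.434)² + (2.590)²) = √(2.05636 + 6.70810) = 2.960 km
T12: √((1.612)² + (-0.880)²) = √(2.59854 + 0.77440) = 1.837 km
T13: √((-4.467)² + (-2.616)²) = √(19.95409 + 6.84346) = 5.177 km
Sorted: T9 (0.868 km) < T3 (1.010 km) < T5 (1.285 km) < T12 (1.837 km) < T8 (1.878 km) < …

T9, T3, T5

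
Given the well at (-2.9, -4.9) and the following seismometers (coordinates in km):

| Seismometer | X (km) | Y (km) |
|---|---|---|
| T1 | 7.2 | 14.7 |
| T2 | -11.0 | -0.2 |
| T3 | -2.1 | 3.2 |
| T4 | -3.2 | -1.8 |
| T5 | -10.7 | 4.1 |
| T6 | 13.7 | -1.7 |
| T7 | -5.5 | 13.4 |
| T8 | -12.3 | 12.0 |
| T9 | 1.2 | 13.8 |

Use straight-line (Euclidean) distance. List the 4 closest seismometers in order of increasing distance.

Distances from (-2.9, -4.9):
T1: √((10.1)² + (19.6)²) = √(102.010 + 384.160) = 22.0 km
T2: √((-8.1)² + (4.7)²) = √(65.610 + 22.090) = 9.4 km
T3: √((0.8)² + (8.1)²) = √(0.640 + 65.610) = 8.1 km
T4: √((-0.3)² + (3.1)²) = √(0.090 + 9.610) = 3.1 km
T5: √((-7.8)² + (9.0)²) = √(60.840 + 81.000) = 11.9 km
T6: √((16.6)² + (3.2)²) = √(275.560 + 10.240) = 16.9 km
T7: √((-2.6)² + (18.3)²) = √(6.760 + 334.890) = 18.5 km
T8: √((-9.4)² + (16.9)²) = √(88.360 + 285.610) = 19.3 km
T9: √((4.1)² + (18.7)²) = √(16.810 + 349.690) = 19.1 km
Sorted: T4 (3.1 km) < T3 (8.1 km) < T2 (9.4 km) < T5 (11.9 km) < T6 (16.9 km) < T7 (18.5 km) < …

T4, T3, T2, T5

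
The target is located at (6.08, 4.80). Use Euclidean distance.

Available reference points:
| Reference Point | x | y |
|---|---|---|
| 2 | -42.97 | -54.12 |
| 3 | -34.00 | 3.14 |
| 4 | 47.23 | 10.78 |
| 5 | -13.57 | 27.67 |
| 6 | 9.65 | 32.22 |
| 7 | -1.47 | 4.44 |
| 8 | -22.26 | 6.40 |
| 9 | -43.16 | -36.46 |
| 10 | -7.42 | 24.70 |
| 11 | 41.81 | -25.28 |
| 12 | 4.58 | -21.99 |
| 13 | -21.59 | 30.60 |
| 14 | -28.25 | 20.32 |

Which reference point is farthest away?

Distances from (6.08, 4.80):
2: √((-49.05)² + (-58.92)²) = √(2405.9025 + 3471.5664) = 76.66
3: √((-40.08)² + (-1.66)²) = √(1606.4064 + 2.7556) = 40.11
4: √((41.15)² + (5.98)²) = √(1693.3225 + 35.7604) = 41.58
5: √((-19.65)² + (22.87)²) = √(386.1225 + 523.0369) = 30.15
6: √((3.57)² + (27.42)²) = √(12.7449 + 751.8564) = 27.65
7: √((-7.55)² + (-0.36)²) = √(57.0025 + 0.1296) = 7.56
8: √((-28.34)² + (1.60)²) = √(803.1556 + 2.5600) = 28.39
9: √((-49.24)² + (-41.26)²) = √(2424.5776 + 1702.3876) = 64.24
10: √((-13.50)² + (19.90)²) = √(182.2500 + 396.0100) = 24.05
11: √((35.73)² + (-30.08)²) = √(1276.6329 + 904.8064) = 46.71
12: √((-1.50)² + (-26.79)²) = √(2.2500 + 717.7041) = 26.83
13: √((-27.67)² + (25.80)²) = √(765.6289 + 665.6400) = 37.83
14: √((-34.33)² + (15.52)²) = √(1178.5489 + 240.8704) = 37.68
Maximum: 2 at 76.66.

2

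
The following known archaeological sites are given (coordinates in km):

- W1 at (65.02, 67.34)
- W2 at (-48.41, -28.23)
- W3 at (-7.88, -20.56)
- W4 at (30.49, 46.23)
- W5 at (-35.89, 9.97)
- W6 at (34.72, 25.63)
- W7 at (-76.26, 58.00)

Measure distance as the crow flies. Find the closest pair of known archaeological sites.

W4 and W6

Pairwise distances:
W1–W2: 148.32 km
W1–W3: 114.20 km
W1–W4: 40.47 km
W1–W5: 116.08 km
W1–W6: 51.55 km
W1–W7: 141.59 km
W2–W3: 41.25 km
W2–W4: 108.49 km
W2–W5: 40.20 km
W2–W6: 99.05 km
W2–W7: 90.62 km
W3–W4: 77.03 km
W3–W5: 41.43 km
W3–W6: 62.84 km
W3–W7: 104.15 km
W4–W5: 75.64 km
W4–W6: 21.03 km
W4–W7: 107.40 km
W5–W6: 72.33 km
W5–W7: 62.74 km
W6–W7: 115.60 km
Closest pair: W4–W6 at 21.03 km.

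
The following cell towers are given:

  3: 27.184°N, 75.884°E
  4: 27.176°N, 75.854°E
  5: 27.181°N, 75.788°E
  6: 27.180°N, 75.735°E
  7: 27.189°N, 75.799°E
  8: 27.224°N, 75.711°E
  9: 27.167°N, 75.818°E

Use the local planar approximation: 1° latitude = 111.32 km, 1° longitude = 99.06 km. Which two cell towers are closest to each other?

Pairwise distances:
3–4: 3.102 km
3–5: 9.516 km
3–6: 14.767 km
3–7: 8.438 km
3–8: 17.706 km
3–9: 6.806 km
4–5: 6.562 km
4–6: 11.797 km
4–7: 5.637 km
4–8: 15.140 km
4–9: 3.704 km
5–6: 5.251 km
5–7: 1.407 km
5–8: 9.005 km
5–9: 3.356 km
6–7: 6.419 km
6–8: 5.445 km
6–9: 8.348 km
7–8: 9.548 km
7–9: 3.089 km
8–9: 12.354 km
Closest pair: 5–7 at 1.407 km.

5 and 7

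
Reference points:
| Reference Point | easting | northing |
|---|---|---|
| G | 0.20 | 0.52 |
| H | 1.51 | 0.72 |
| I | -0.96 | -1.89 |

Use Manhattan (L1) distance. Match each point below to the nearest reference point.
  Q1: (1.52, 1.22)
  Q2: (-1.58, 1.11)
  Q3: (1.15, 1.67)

Q1→H; Q2→G; Q3→H

Q1 at (1.52, 1.22):
  G: 2.02
  H: 0.51
  I: 5.59
  → nearest: H (0.51)
Q2 at (-1.58, 1.11):
  G: 2.37
  H: 3.48
  I: 3.62
  → nearest: G (2.37)
Q3 at (1.15, 1.67):
  G: 2.10
  H: 1.31
  I: 5.67
  → nearest: H (1.31)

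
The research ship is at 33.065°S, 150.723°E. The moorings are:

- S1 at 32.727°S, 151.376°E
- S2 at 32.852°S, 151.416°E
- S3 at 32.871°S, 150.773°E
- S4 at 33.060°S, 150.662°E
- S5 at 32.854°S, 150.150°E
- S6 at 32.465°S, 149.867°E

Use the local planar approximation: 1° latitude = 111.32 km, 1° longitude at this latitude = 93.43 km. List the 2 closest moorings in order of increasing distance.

Distances from 33.065°S, 150.723°E:
S1: 71.679 km
S2: 68.952 km
S3: 22.096 km
S4: 5.726 km
S5: 58.462 km
S6: 104.199 km
Sorted: S4 (5.726 km) < S3 (22.096 km) < S5 (58.462 km) < S2 (68.952 km) < …

S4, S3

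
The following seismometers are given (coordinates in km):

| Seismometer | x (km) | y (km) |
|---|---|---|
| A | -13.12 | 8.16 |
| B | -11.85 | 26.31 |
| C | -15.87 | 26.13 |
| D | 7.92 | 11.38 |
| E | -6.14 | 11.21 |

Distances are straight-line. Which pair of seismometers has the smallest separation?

B and C

Pairwise distances:
A–B: √((1.27)² + (18.15)²) = √(1.6129 + 329.4225) = 18.19 km
A–C: √((-2.75)² + (17.97)²) = √(7.5625 + 322.9209) = 18.18 km
A–D: √((21.04)² + (3.22)²) = √(442.6816 + 10.3684) = 21.28 km
A–E: √((6.98)² + (3.05)²) = √(48.7204 + 9.3025) = 7.62 km
B–C: √((-4.02)² + (-0.18)²) = √(16.1604 + 0.0324) = 4.02 km
B–D: √((19.77)² + (-14.93)²) = √(390.8529 + 222.9049) = 24.77 km
B–E: √((5.71)² + (-15.10)²) = √(32.6041 + 228.0100) = 16.14 km
C–D: √((23.79)² + (-14.75)²) = √(565.9641 + 217.5625) = 27.99 km
C–E: √((9.73)² + (-14.92)²) = √(94.6729 + 222.6064) = 17.81 km
D–E: √((-14.06)² + (-0.17)²) = √(197.6836 + 0.0289) = 14.06 km
Closest pair: B–C at 4.02 km.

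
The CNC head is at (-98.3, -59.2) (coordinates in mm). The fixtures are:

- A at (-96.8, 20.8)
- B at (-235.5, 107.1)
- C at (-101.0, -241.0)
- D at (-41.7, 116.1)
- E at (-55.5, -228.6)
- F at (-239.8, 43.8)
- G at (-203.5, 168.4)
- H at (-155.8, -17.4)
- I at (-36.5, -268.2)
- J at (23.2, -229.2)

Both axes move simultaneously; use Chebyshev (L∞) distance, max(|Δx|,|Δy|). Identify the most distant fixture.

Distances from (-98.3, -59.2):
A: 80.0 mm
B: 166.3 mm
C: 181.8 mm
D: 175.3 mm
E: 169.4 mm
F: 141.5 mm
G: 227.6 mm
H: 57.5 mm
I: 209.0 mm
J: 170.0 mm
Maximum: G at 227.6 mm.

G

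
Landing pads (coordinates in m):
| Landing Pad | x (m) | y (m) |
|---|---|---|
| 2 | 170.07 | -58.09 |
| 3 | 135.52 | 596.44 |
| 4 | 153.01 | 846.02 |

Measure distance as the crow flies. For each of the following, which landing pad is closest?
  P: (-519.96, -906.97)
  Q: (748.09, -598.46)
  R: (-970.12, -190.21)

P at (-519.96, -906.97):
  2: √((690.03)² + (848.88)²) = √(476141.4009 + 720597.2544) = 1093.96 m
  3: √((655.48)² + (1503.41)²) = √(429654.0304 + 2260241.6281) = 1640.09 m
  4: √((672.97)² + (1752.99)²) = √(452888.6209 + 3072973.9401) = 1877.73 m
  → nearest: 2 (1093.96 m)
Q at (748.09, -598.46):
  2: √((-578.02)² + (540.37)²) = √(334107.1204 + 291999.7369) = 791.27 m
  3: √((-612.57)² + (1194.90)²) = √(375242.0049 + 1427786.0100) = 1342.77 m
  4: √((-595.08)² + (1444.48)²) = √(354120.2064 + 2086522.4704) = 1562.26 m
  → nearest: 2 (791.27 m)
R at (-970.12, -190.21):
  2: √((1140.19)² + (132.12)²) = √(1300033.2361 + 17455.6944) = 1147.82 m
  3: √((1105.64)² + (786.65)²) = √(1222439.8096 + 618818.2225) = 1356.93 m
  4: √((1123.13)² + (1036.23)²) = √(1261420.9969 + 1073772.6129) = 1528.13 m
  → nearest: 2 (1147.82 m)

P→2; Q→2; R→2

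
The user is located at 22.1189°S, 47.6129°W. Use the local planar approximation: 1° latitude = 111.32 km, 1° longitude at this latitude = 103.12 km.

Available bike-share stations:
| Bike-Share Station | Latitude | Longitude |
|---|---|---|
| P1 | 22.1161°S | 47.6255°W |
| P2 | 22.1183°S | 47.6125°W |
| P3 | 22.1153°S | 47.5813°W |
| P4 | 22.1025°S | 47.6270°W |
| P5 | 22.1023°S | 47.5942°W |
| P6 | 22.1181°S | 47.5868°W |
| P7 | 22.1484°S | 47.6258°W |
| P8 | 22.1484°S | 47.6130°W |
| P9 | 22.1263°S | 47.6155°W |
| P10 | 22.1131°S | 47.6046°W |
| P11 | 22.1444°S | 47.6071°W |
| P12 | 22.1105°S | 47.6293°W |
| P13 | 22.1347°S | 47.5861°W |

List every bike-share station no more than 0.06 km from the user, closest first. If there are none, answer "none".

none

Distances from 22.1189°S, 47.6129°W:
P1: √((0.0028·111.32)² + (-0.0126·103.12)²) = √(0.097154 + 1.688212) = 1.3362 km
P2: √((0.0006·111.32)² + (0.0004·103.12)²) = √(0.004461 + 0.001701) = 0.0785 km
P3: √((0.0036·111.32)² + (0.0316·103.12)²) = √(0.160602 + 10.618422) = 3.2831 km
P4: √((0.0164·111.32)² + (-0.0141·103.12)²) = √(3.332991 + 2.114093) = 2.3339 km
P5: √((0.0166·111.32)² + (0.0187·103.12)²) = √(3.414779 + 3.718511) = 2.6708 km
P6: √((0.0008·111.32)² + (0.0261·103.12)²) = √(0.007931 + 7.243806) = 2.6929 km
P7: √((-0.0295·111.32)² + (-0.0129·103.12)²) = √(10.784262 + 1.769560) = 3.5431 km
P8: √((-0.0295·111.32)² + (-0.0001·103.12)²) = √(10.784262 + 0.000106) = 3.2840 km
P9: √((-0.0074·111.32)² + (-0.0026·103.12)²) = √(0.678594 + 0.071884) = 0.8663 km
P10: √((0.0058·111.32)² + (0.0083·103.12)²) = √(0.416872 + 0.732558) = 1.0721 km
P11: √((-0.0255·111.32)² + (0.0058·103.12)²) = √(8.057991 + 0.357719) = 2.9010 km
P12: √((0.0084·111.32)² + (-0.0164·103.12)²) = √(0.874390 + 2.860049) = 1.9325 km
P13: √((-0.0158·111.32)² + (0.0268·103.12)²) = √(3.093574 + 7.637573) = 3.2758 km
Threshold 0.06 km: none within range.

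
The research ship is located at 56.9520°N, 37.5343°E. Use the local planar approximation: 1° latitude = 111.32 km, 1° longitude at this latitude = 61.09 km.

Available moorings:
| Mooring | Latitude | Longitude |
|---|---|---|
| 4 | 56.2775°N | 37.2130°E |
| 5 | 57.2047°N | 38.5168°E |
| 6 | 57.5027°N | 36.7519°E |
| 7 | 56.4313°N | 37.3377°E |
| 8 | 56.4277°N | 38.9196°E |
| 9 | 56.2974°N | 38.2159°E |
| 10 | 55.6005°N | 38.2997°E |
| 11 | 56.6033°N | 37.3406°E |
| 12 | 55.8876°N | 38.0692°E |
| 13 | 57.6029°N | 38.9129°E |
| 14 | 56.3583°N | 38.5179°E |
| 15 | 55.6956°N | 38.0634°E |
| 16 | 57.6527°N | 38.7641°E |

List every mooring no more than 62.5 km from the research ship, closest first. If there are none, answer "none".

Distances from 56.9520°N, 37.5343°E:
4: 77.6085 km
5: 66.2860 km
6: 77.7348 km
7: 59.1955 km
8: 102.8026 km
9: 83.9276 km
10: 157.5476 km
11: 40.5808 km
12: 122.9123 km
13: 111.0989 km
14: 89.3228 km
15: 143.5488 km
16: 108.2986 km
Threshold 62.5 km: 11 (40.5808 km), 7 (59.1955 km) are within range.

11, 7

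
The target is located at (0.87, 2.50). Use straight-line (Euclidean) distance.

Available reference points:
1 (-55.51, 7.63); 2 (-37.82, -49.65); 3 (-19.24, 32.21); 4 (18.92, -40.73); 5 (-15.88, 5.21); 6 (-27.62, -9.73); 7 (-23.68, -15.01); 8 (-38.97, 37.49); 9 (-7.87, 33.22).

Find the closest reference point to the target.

5

Distances from (0.87, 2.50):
1: 56.61
2: 64.93
3: 35.88
4: 46.85
5: 16.97
6: 31.00
7: 30.15
8: 53.02
9: 31.94
Minimum: 5 at 16.97.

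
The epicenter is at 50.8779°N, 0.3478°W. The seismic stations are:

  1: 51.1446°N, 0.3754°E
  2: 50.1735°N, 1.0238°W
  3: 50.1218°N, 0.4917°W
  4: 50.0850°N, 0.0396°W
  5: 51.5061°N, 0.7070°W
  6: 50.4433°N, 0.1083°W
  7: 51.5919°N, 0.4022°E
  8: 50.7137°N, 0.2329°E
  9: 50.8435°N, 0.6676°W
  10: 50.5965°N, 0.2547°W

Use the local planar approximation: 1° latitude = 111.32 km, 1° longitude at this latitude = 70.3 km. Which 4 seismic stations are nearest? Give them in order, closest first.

Distances from 50.8779°N, 0.3478°W:
1: √((0.2667·111.32)² + (0.7232·70.3)²) = √(881.439334 + 2584.803214) = 58.8748 km
2: √((-0.7044·111.32)² + (-0.6760·70.3)²) = √(6148.725285 + 2258.416520) = 91.6905 km
3: √((-0.7561·111.32)² + (-0.1439·70.3)²) = √(7084.429315 + 102.336895) = 84.7748 km
4: √((-0.7929·111.32)² + (0.3082·70.3)²) = √(7790.821086 + 469.435489) = 90.8860 km
5: √((0.6282·111.32)² + (-0.3592·70.3)²) = √(4890.376090 + 637.651383) = 74.3507 km
6: √((-0.4346·111.32)² + (0.2395·70.3)²) = √(2340.592663 + 283.479518) = 51.2257 km
7: √((0.7140·111.32)² + (0.7500·70.3)²) = √(6317.464627 + 2779.925625) = 95.3802 km
8: √((-0.1642·111.32)² + (0.5807·70.3)²) = √(334.112482 + 1666.534475) = 44.7286 km
9: √((-0.0344·111.32)² + (-0.3198·70.3)²) = √(14.664366 + 505.437626) = 22.8057 km
10: √((-0.2814·111.32)² + (0.0931·70.3)²) = √(981.283692 + 42.836109) = 32.0019 km
Sorted: 9 (22.8057 km) < 10 (32.0019 km) < 8 (44.7286 km) < 6 (51.2257 km) < 1 (58.8748 km) < 5 (74.3507 km) < …

9, 10, 8, 6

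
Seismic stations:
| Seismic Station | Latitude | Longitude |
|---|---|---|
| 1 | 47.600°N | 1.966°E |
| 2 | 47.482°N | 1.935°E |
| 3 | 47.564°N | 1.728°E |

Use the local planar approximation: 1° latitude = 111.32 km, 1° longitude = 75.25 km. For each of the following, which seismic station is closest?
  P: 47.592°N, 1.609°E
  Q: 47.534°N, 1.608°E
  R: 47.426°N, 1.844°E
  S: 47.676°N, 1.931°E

P→3; Q→3; R→2; S→1

P at 47.592°N, 1.609°E:
  1: √((0.008·111.32)² + (0.357·75.25)²) = √(0.79310 + 721.68793) = 26.879 km
  2: √((-0.110·111.32)² + (0.326·75.25)²) = √(149.94492 + 601.79449) = 27.418 km
  3: √((-0.028·111.32)² + (0.119·75.25)²) = √(9.71544 + 80.18755) = 9.482 km
  → nearest: 3 (9.482 km)
Q at 47.534°N, 1.608°E:
  1: √((0.066·111.32)² + (0.358·75.25)²) = √(53.98017 + 725.73666) = 27.923 km
  2: √((-0.052·111.32)² + (0.327·75.25)²) = √(33.50835 + 605.49215) = 25.278 km
  3: √((0.030·111.32)² + (0.120·75.25)²) = √(11.15293 + 81.54090) = 9.628 km
  → nearest: 3 (9.628 km)
R at 47.426°N, 1.844°E:
  1: √((0.174·111.32)² + (0.122·75.25)²) = √(375.18450 + 84.28158) = 21.435 km
  2: √((0.056·111.32)² + (0.091·75.25)²) = √(38.86176 + 46.89168) = 9.260 km
  3: √((0.138·111.32)² + (-0.116·75.25)²) = √(235.99596 + 76.19544) = 17.669 km
  → nearest: 2 (9.260 km)
S at 47.676°N, 1.931°E:
  1: √((-0.076·111.32)² + (0.035·75.25)²) = √(71.57701 + 6.93664) = 8.861 km
  2: √((-0.194·111.32)² + (0.004·75.25)²) = √(466.39067 + 0.09060) = 21.598 km
  3: √((-0.112·111.32)² + (-0.203·75.25)²) = √(155.44703 + 233.34854) = 19.718 km
  → nearest: 1 (8.861 km)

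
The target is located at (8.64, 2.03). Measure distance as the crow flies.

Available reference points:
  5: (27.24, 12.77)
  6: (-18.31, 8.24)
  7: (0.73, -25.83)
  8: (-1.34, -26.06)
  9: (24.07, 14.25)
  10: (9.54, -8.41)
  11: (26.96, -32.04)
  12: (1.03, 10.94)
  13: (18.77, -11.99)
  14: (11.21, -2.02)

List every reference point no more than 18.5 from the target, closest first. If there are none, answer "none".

14, 10, 12, 13

Distances from (8.64, 2.03):
5: √((18.60)² + (10.74)²) = √(345.9600 + 115.3476) = 21.48
6: √((-26.95)² + (6.21)²) = √(726.3025 + 38.5641) = 27.66
7: √((-7.91)² + (-27.86)²) = √(62.5681 + 776.1796) = 28.96
8: √((-9.98)² + (-28.09)²) = √(99.6004 + 789.0481) = 29.81
9: √((15.43)² + (12.22)²) = √(238.0849 + 149.3284) = 19.68
10: √((0.90)² + (-10.44)²) = √(0.8100 + 108.9936) = 10.48
11: √((18.32)² + (-34.07)²) = √(335.6224 + 1160.7649) = 38.68
12: √((-7.61)² + (8.91)²) = √(57.9121 + 79.3881) = 11.72
13: √((10.13)² + (-14.02)²) = √(102.6169 + 196.5604) = 17.30
14: √((2.57)² + (-4.05)²) = √(6.6049 + 16.4025) = 4.80
Threshold 18.5: 14 (4.80), 10 (10.48), 12 (11.72), 13 (17.30) are within range.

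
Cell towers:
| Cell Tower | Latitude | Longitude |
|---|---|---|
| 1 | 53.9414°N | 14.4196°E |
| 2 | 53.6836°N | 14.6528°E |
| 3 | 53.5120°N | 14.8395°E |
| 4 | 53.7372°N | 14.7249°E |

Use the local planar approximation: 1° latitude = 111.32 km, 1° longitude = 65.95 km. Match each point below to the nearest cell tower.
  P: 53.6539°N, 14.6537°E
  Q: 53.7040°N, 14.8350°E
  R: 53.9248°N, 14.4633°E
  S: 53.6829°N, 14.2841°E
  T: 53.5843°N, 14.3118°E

P at 53.6539°N, 14.6537°E:
  1: √((0.2875·111.32)² + (-0.2341·65.95)²) = √(1024.288020 + 238.359479) = 35.5338 km
  2: √((0.0297·111.32)² + (-0.0009·65.95)²) = √(10.930985 + 0.003523) = 3.3067 km
  3: √((-0.1419·111.32)² + (0.1858·65.95)²) = √(249.523346 + 150.148507) = 19.9918 km
  4: √((0.0833·111.32)² + (0.0712·65.95)²) = √(85.987713 + 22.049035) = 10.3941 km
  → nearest: 2 (3.3067 km)
Q at 53.7040°N, 14.8350°E:
  1: √((0.2374·111.32)² + (-0.4154·65.95)²) = √(698.405779 + 750.520543) = 38.0648 km
  2: √((-0.0204·111.32)² + (-0.1822·65.95)²) = √(5.157114 + 144.386419) = 12.2288 km
  3: √((-0.1920·111.32)² + (0.0045·65.95)²) = √(456.823937 + 0.088075) = 21.3755 km
  4: √((0.0332·111.32)² + (-0.1101·65.95)²) = √(13.659115 + 52.723501) = 8.1476 km
  → nearest: 4 (8.1476 km)
R at 53.9248°N, 14.4633°E:
  1: √((0.0166·111.32)² + (-0.0437·65.95)²) = √(3.414779 + 8.306010) = 3.4236 km
  2: √((-0.2412·111.32)² + (0.1895·65.95)²) = √(720.943121 + 156.188131) = 29.6164 km
  3: √((-0.4128·111.32)² + (0.3762·65.95)²) = √(2111.668651 + 615.555452) = 52.2228 km
  4: √((-0.1876·111.32)² + (0.2616·65.95)²) = √(436.126086 + 297.649446) = 27.0883 km
  → nearest: 1 (3.4236 km)
S at 53.6829°N, 14.2841°E:
  1: √((0.2585·111.32)² + (0.1355·65.95)²) = √(828.070837 + 79.856117) = 30.1318 km
  2: √((0.0007·111.32)² + (0.3687·65.95)²) = √(0.006072 + 591.256428) = 24.3159 km
  3: √((-0.1709·111.32)² + (0.5554·65.95)²) = √(361.934949 + 1341.656536) = 41.2746 km
  4: √((0.0543·111.32)² + (0.4408·65.95)²) = √(36.538108 + 845.109087) = 29.6925 km
  → nearest: 2 (24.3159 km)
T at 53.5843°N, 14.3118°E:
  1: √((0.3571·111.32)² + (0.1078·65.95)²) = √(1580.251080 + 50.543711) = 40.3831 km
  2: √((0.0993·111.32)² + (0.3410·65.95)²) = √(122.192596 + 505.752872) = 25.0588 km
  3: √((-0.0723·111.32)² + (0.5277·65.95)²) = √(64.777322 + 1211.166327) = 35.7204 km
  4: √((0.1529·111.32)² + (0.4131·65.95)²) = √(289.708586 + 742.232539) = 32.1238 km
  → nearest: 2 (25.0588 km)

P→2; Q→4; R→1; S→2; T→2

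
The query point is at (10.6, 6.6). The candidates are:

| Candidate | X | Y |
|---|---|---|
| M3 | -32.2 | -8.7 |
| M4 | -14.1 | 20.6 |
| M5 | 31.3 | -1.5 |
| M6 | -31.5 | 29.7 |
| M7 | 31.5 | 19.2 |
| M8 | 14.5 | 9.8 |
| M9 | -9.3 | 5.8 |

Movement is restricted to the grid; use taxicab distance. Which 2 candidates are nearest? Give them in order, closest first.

Distances from (10.6, 6.6):
M3: 58.1
M4: 38.7
M5: 28.8
M6: 65.2
M7: 33.5
M8: 7.1
M9: 20.7
Sorted: M8 (7.1) < M9 (20.7) < M5 (28.8) < M7 (33.5) < …

M8, M9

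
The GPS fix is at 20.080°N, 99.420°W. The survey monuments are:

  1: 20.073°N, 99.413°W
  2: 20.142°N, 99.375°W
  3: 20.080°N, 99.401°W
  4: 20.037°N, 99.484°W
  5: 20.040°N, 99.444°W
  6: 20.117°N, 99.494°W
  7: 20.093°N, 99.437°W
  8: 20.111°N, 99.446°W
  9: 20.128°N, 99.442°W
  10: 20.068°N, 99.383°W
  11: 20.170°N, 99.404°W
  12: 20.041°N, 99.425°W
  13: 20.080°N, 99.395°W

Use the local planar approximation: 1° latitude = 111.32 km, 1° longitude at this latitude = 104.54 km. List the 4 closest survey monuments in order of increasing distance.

Distances from 20.080°N, 99.420°W:
1: √((-0.007·111.32)² + (0.007·104.54)²) = √(0.60721 + 0.53550) = 1.069 km
2: √((0.062·111.32)² + (0.045·104.54)²) = √(47.63540 + 22.13044) = 8.353 km
3: √((0.000·111.32)² + (0.019·104.54)²) = √(0.00000 + 3.94523) = 1.986 km
4: √((-0.043·111.32)² + (-0.064·104.54)²) = √(22.91307 + 44.76359) = 8.227 km
5: √((-0.040·111.32)² + (-0.024·104.54)²) = √(19.82743 + 6.29488) = 5.111 km
6: √((0.037·111.32)² + (-0.074·104.54)²) = √(16.96484 + 59.84508) = 8.764 km
7: √((0.013·111.32)² + (-0.017·104.54)²) = √(2.09427 + 3.15837) = 2.292 km
8: √((0.031·111.32)² + (-0.026·104.54)²) = √(11.90885 + 7.38774) = 4.393 km
9: √((0.048·111.32)² + (-0.022·104.54)²) = √(28.55150 + 5.28945) = 5.817 km
10: √((-0.012·111.32)² + (0.037·104.54)²) = √(1.78447 + 14.96127) = 4.092 km
11: √((0.090·111.32)² + (0.016·104.54)²) = √(100.37635 + 2.79772) = 10.157 km
12: √((-0.039·111.32)² + (-0.005·104.54)²) = √(18.84845 + 0.27322) = 4.373 km
13: √((0.000·111.32)² + (0.025·104.54)²) = √(0.00000 + 6.83038) = 2.614 km
Sorted: 1 (1.069 km) < 3 (1.986 km) < 7 (2.292 km) < 13 (2.614 km) < 10 (4.092 km) < 12 (4.373 km) < …

1, 3, 7, 13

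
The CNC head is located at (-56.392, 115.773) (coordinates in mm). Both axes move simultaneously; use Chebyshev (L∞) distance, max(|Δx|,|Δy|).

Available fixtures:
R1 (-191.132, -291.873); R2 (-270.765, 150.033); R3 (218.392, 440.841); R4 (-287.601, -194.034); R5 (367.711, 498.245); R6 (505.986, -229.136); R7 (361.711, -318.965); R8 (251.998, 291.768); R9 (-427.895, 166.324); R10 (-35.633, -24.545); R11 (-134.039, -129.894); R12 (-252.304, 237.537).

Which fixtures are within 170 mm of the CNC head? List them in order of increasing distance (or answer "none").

Distances from (-56.392, 115.773):
R1: max(|-134.740|, |-407.646|) = 407.646 mm
R2: max(|-214.373|, |34.260|) = 214.373 mm
R3: max(|274.784|, |325.068|) = 325.068 mm
R4: max(|-231.209|, |-309.807|) = 309.807 mm
R5: max(|424.103|, |382.472|) = 424.103 mm
R6: max(|562.378|, |-344.909|) = 562.378 mm
R7: max(|418.103|, |-434.738|) = 434.738 mm
R8: max(|308.390|, |175.995|) = 308.390 mm
R9: max(|-371.503|, |50.551|) = 371.503 mm
R10: max(|20.759|, |-140.318|) = 140.318 mm
R11: max(|-77.647|, |-245.667|) = 245.667 mm
R12: max(|-195.912|, |121.764|) = 195.912 mm
Threshold 170 mm: R10 (140.318 mm) is within range.

R10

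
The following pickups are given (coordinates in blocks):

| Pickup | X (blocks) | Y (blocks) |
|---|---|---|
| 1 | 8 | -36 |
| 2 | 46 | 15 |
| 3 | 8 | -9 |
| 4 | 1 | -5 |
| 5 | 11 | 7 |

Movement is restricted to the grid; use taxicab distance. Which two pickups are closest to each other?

3 and 4

Pairwise distances:
1–2: |38| + |51| = 38 + 51 = 89 blocks
1–3: |0| + |27| = 0 + 27 = 27 blocks
1–4: |-7| + |31| = 7 + 31 = 38 blocks
1–5: |3| + |43| = 3 + 43 = 46 blocks
2–3: |-38| + |-24| = 38 + 24 = 62 blocks
2–4: |-45| + |-20| = 45 + 20 = 65 blocks
2–5: |-35| + |-8| = 35 + 8 = 43 blocks
3–4: |-7| + |4| = 7 + 4 = 11 blocks
3–5: |3| + |16| = 3 + 16 = 19 blocks
4–5: |10| + |12| = 10 + 12 = 22 blocks
Closest pair: 3–4 at 11 blocks.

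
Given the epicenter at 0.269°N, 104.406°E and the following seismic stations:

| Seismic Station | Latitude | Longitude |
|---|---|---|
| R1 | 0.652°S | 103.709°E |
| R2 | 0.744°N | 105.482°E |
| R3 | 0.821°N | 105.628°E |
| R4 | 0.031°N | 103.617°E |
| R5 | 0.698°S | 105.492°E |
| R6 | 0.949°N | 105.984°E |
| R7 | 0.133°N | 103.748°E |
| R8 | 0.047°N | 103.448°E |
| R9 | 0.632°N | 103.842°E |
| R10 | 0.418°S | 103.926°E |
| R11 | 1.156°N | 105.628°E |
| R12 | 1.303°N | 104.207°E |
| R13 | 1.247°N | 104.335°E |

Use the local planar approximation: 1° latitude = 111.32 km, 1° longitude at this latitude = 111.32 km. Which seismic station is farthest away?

Distances from 0.269°N, 104.406°E:
R1: 128.576 km
R2: 130.932 km
R3: 149.268 km
R4: 91.740 km
R5: 161.873 km
R6: 191.279 km
R7: 74.797 km
R8: 109.471 km
R9: 74.665 km
R10: 93.294 km
R11: 168.091 km
R12: 117.217 km
R13: 109.157 km
Maximum: R6 at 191.279 km.

R6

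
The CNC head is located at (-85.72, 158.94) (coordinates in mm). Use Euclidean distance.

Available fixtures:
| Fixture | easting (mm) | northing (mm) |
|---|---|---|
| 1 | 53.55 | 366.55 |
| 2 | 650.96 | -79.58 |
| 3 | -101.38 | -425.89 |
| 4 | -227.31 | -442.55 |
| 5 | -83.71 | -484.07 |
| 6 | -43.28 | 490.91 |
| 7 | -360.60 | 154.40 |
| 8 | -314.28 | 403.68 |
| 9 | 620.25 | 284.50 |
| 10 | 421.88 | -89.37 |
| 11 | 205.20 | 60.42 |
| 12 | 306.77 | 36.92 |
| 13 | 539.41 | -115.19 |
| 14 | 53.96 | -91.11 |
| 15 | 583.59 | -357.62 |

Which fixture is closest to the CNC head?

1

Distances from (-85.72, 158.94):
1: √((139.27)² + (207.61)²) = √(19396.1329 + 43101.9121) = 250.00 mm
2: √((736.68)² + (-238.52)²) = √(542697.4224 + 56891.7904) = 774.33 mm
3: √((-15.66)² + (-584.83)²) = √(245.2356 + 342026.1289) = 585.04 mm
4: √((-141.59)² + (-601.49)²) = √(20047.7281 + 361790.2201) = 617.93 mm
5: √((2.01)² + (-643.01)²) = √(4.0401 + 413461.8601) = 643.01 mm
6: √((42.44)² + (331.97)²) = √(1801.1536 + 110204.0809) = 334.67 mm
7: √((-274.88)² + (-4.54)²) = √(75559.0144 + 20.6116) = 274.92 mm
8: √((-228.56)² + (244.74)²) = √(52239.6736 + 59897.6676) = 334.87 mm
9: √((705.97)² + (125.56)²) = √(498393.6409 + 15765.3136) = 717.05 mm
10: √((507.60)² + (-248.31)²) = √(257657.7600 + 61657.8561) = 565.08 mm
11: √((290.92)² + (-98.52)²) = √(84634.4464 + 9706.1904) = 307.15 mm
12: √((392.49)² + (-122.02)²) = √(154048.4001 + 14888.8804) = 411.02 mm
13: √((625.13)² + (-274.13)²) = √(390787.5169 + 75147.2569) = 682.59 mm
14: √((139.68)² + (-250.05)²) = √(19510.5024 + 62525.0025) = 286.42 mm
15: √((669.31)² + (-516.56)²) = √(447975.8761 + 266834.2336) = 845.46 mm
Minimum: 1 at 250.00 mm.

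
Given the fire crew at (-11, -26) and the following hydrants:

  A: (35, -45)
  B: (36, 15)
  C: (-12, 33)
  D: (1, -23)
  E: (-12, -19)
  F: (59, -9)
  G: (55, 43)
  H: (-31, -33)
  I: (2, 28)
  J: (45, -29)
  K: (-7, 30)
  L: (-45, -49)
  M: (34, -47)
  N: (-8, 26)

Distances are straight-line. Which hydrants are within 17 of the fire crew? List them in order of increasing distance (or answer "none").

E, D

Distances from (-11, -26):
A: √((46)² + (-19)²) = √(2116.0000 + 361.0000) = 49.77
B: √((47)² + (41)²) = √(2209.0000 + 1681.0000) = 62.37
C: √((-1)² + (59)²) = √(1.0000 + 3481.0000) = 59.01
D: √((12)² + (3)²) = √(144.0000 + 9.0000) = 12.37
E: √((-1)² + (7)²) = √(1.0000 + 49.0000) = 7.07
F: √((70)² + (17)²) = √(4900.0000 + 289.0000) = 72.03
G: √((66)² + (69)²) = √(4356.0000 + 4761.0000) = 95.48
H: √((-20)² + (-7)²) = √(400.0000 + 49.0000) = 21.19
I: √((13)² + (54)²) = √(169.0000 + 2916.0000) = 55.54
J: √((56)² + (-3)²) = √(3136.0000 + 9.0000) = 56.08
K: √((4)² + (56)²) = √(16.0000 + 3136.0000) = 56.14
L: √((-34)² + (-23)²) = √(1156.0000 + 529.0000) = 41.05
M: √((45)² + (-21)²) = √(2025.0000 + 441.0000) = 49.66
N: √((3)² + (52)²) = √(9.0000 + 2704.0000) = 52.09
Threshold 17: E (7.07), D (12.37) are within range.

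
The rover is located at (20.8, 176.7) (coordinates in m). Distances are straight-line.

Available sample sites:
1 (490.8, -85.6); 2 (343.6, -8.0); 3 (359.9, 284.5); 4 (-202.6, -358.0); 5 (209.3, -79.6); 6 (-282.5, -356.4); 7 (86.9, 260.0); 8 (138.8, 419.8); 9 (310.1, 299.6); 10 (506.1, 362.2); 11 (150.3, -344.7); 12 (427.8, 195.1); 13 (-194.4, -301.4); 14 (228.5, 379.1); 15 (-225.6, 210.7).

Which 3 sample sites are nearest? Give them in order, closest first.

7, 15, 8

Distances from (20.8, 176.7):
1: √((470.0)² + (-262.3)²) = √(220900.000 + 68801.290) = 538.2 m
2: √((322.8)² + (-184.7)²) = √(104199.840 + 34114.090) = 371.9 m
3: √((339.1)² + (107.8)²) = √(114988.810 + 11620.840) = 355.8 m
4: √((-223.4)² + (-534.7)²) = √(49907.560 + 285904.090) = 579.5 m
5: √((188.5)² + (-256.3)²) = √(35532.250 + 65689.690) = 318.2 m
6: √((-303.3)² + (-533.1)²) = √(91990.890 + 284195.610) = 613.3 m
7: √((66.1)² + (83.3)²) = √(4369.210 + 6938.890) = 106.3 m
8: √((118.0)² + (243.1)²) = √(13924.000 + 59097.610) = 270.2 m
9: √((289.3)² + (122.9)²) = √(83694.490 + 15104.410) = 314.3 m
10: √((485.3)² + (185.5)²) = √(235516.090 + 34410.250) = 519.5 m
11: √((129.5)² + (-521.4)²) = √(16770.250 + 271857.960) = 537.2 m
12: √((407.0)² + (18.4)²) = √(165649.000 + 338.560) = 407.4 m
13: √((-215.2)² + (-478.1)²) = √(46311.040 + 228579.610) = 524.3 m
14: √((207.7)² + (202.4)²) = √(43139.290 + 40965.760) = 290.0 m
15: √((-246.4)² + (34.0)²) = √(60712.960 + 1156.000) = 248.7 m
Sorted: 7 (106.3 m) < 15 (248.7 m) < 8 (270.2 m) < 14 (290.0 m) < 9 (314.3 m) < …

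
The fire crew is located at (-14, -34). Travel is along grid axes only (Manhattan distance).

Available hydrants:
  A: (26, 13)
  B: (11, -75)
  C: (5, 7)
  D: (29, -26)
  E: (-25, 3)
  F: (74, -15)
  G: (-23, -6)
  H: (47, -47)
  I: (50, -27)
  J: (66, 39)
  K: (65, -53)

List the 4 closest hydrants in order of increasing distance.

G, E, D, C

Distances from (-14, -34):
A: |40| + |47| = 40 + 47 = 87
B: |25| + |-41| = 25 + 41 = 66
C: |19| + |41| = 19 + 41 = 60
D: |43| + |8| = 43 + 8 = 51
E: |-11| + |37| = 11 + 37 = 48
F: |88| + |19| = 88 + 19 = 107
G: |-9| + |28| = 9 + 28 = 37
H: |61| + |-13| = 61 + 13 = 74
I: |64| + |7| = 64 + 7 = 71
J: |80| + |73| = 80 + 73 = 153
K: |79| + |-19| = 79 + 19 = 98
Sorted: G (37) < E (48) < D (51) < C (60) < B (66) < I (71) < …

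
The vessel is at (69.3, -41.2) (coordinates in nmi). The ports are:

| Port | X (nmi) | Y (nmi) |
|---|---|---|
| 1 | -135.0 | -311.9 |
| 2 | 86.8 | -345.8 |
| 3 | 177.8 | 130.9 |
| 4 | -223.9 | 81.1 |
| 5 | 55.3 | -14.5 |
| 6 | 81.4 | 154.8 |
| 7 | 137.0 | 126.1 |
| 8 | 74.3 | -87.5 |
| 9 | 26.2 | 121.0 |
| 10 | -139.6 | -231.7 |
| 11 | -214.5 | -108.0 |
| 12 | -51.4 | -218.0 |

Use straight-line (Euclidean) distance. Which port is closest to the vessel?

Distances from (69.3, -41.2):
1: 339.1 nmi
2: 305.1 nmi
3: 203.4 nmi
4: 317.7 nmi
5: 30.1 nmi
6: 196.4 nmi
7: 180.5 nmi
8: 46.6 nmi
9: 167.8 nmi
10: 282.7 nmi
11: 291.6 nmi
12: 214.1 nmi
Minimum: 5 at 30.1 nmi.

5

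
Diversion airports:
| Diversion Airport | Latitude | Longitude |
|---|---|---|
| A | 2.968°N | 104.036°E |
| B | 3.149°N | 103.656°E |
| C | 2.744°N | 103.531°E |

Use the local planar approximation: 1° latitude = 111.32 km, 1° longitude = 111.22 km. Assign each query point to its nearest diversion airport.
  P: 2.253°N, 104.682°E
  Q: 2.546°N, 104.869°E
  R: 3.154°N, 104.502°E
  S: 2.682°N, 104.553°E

P→A; Q→A; R→A; S→A

P at 2.253°N, 104.682°E:
  A: 107.226 km
  B: 151.559 km
  C: 139.195 km
  → nearest: A (107.226 km)
Q at 2.546°N, 104.869°E:
  A: 103.876 km
  B: 150.687 km
  C: 150.436 km
  → nearest: A (103.876 km)
R at 3.154°N, 104.502°E:
  A: 55.811 km
  B: 94.094 km
  C: 117.243 km
  → nearest: A (55.811 km)
S at 2.682°N, 104.553°E:
  A: 65.726 km
  B: 112.497 km
  C: 113.876 km
  → nearest: A (65.726 km)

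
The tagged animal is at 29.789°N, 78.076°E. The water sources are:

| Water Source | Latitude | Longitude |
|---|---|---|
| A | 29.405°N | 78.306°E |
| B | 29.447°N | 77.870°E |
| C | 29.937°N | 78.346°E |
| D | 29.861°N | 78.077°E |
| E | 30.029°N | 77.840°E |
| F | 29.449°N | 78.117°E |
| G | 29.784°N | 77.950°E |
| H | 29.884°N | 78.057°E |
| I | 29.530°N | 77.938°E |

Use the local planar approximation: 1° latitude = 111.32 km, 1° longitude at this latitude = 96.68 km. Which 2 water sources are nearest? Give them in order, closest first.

D, H

Distances from 29.789°N, 78.076°E:
A: 48.185 km
B: 42.966 km
C: 30.868 km
D: 8.016 km
E: 35.134 km
F: 38.056 km
G: 12.194 km
H: 10.734 km
I: 31.769 km
Sorted: D (8.016 km) < H (10.734 km) < G (12.194 km) < C (30.868 km) < …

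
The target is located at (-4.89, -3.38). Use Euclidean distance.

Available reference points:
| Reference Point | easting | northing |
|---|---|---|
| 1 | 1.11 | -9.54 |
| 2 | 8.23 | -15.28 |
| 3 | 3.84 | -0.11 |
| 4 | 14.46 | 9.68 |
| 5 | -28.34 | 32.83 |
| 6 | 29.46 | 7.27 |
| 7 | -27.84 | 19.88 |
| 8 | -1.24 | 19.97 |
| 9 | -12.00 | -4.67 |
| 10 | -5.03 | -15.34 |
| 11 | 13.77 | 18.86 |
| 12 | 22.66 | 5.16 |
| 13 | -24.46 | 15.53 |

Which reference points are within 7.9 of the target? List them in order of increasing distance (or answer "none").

9

Distances from (-4.89, -3.38):
1: √((6.00)² + (-6.16)²) = √(36.0000 + 37.9456) = 8.60
2: √((13.12)² + (-11.90)²) = √(172.1344 + 141.6100) = 17.71
3: √((8.73)² + (3.27)²) = √(76.2129 + 10.6929) = 9.32
4: √((19.35)² + (13.06)²) = √(374.4225 + 170.5636) = 23.34
5: √((-23.45)² + (36.21)²) = √(549.9025 + 1311.1641) = 43.14
6: √((34.35)² + (10.65)²) = √(1179.9225 + 113.4225) = 35.96
7: √((-22.95)² + (23.26)²) = √(526.7025 + 541.0276) = 32.68
8: √((3.65)² + (23.35)²) = √(13.3225 + 545.2225) = 23.63
9: √((-7.11)² + (-1.29)²) = √(50.5521 + 1.6641) = 7.23
10: √((-0.14)² + (-11.96)²) = √(0.0196 + 143.0416) = 11.96
11: √((18.66)² + (22.24)²) = √(348.1956 + 494.6176) = 29.03
12: √((27.55)² + (8.54)²) = √(759.0025 + 72.9316) = 28.84
13: √((-19.57)² + (18.91)²) = √(382.9849 + 357.5881) = 27.21
Threshold 7.9: 9 (7.23) is within range.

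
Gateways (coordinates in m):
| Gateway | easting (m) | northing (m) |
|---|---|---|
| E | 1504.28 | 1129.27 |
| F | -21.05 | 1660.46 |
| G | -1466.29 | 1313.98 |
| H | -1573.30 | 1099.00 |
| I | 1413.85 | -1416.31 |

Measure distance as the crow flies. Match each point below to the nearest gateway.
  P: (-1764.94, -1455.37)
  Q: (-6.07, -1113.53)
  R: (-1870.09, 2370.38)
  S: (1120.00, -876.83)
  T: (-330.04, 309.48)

P at (-1764.94, -1455.37):
  E: 4167.51 m
  F: 3570.65 m
  G: 2785.41 m
  H: 2561.55 m
  I: 3179.03 m
  → nearest: H (2561.55 m)
Q at (-6.07, -1113.53):
  E: 2703.94 m
  F: 2774.03 m
  G: 2832.85 m
  H: 2711.36 m
  I: 1451.84 m
  → nearest: I (1451.84 m)
R at (-1870.09, 2370.38):
  E: 3595.38 m
  F: 1980.64 m
  G: 1130.94 m
  H: 1305.56 m
  I: 5012.31 m
  → nearest: G (1130.94 m)
S at (1120.00, -876.83):
  E: 2042.57 m
  F: 2782.06 m
  G: 3389.48 m
  H: 3340.32 m
  I: 614.32 m
  → nearest: I (614.32 m)
T at (-330.04, 309.48):
  E: 2009.18 m
  F: 1385.86 m
  G: 1516.60 m
  H: 1472.77 m
  I: 2453.47 m
  → nearest: F (1385.86 m)

P→H; Q→I; R→G; S→I; T→F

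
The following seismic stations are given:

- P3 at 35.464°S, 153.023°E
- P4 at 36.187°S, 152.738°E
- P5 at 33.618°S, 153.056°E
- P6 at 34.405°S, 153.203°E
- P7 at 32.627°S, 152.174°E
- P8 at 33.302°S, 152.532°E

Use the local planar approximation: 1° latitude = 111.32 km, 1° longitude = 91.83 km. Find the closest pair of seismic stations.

P5 and P8

Pairwise distances:
P3–P4: 84.633 km
P3–P5: 205.519 km
P3–P6: 119.041 km
P3–P7: 325.296 km
P3–P8: 244.861 km
P4–P5: 287.468 km
P4–P6: 202.916 km
P4–P7: 399.669 km
P4–P8: 321.715 km
P5–P6: 88.643 km
P5–P7: 136.858 km
P5–P8: 59.606 km
P6–P7: 219.326 km
P6–P8: 137.380 km
P7–P8: 82.018 km
Closest pair: P5–P8 at 59.606 km.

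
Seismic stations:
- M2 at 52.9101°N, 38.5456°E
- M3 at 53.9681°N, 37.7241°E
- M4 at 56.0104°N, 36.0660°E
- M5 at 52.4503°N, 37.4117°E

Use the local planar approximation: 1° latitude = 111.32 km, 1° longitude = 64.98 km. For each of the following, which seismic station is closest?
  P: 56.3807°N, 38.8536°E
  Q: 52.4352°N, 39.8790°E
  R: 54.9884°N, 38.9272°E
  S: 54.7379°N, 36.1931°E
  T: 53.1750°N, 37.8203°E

P→M4; Q→M2; R→M3; S→M3; T→M2

P at 56.3807°N, 38.8536°E:
  M2: √((-3.4706·111.32)² + (-0.3080·64.98)²) = √(149264.152766 + 400.553792) = 386.8652 km
  M3: √((-2.4126·111.32)² + (-1.1295·64.98)²) = √(72130.184373 + 5386.812814) = 278.4187 km
  M4: √((-0.3703·111.32)² + (-2.7876·64.98)²) = √(1699.236465 + 32811.064889) = 185.7695 km
  M5: √((-3.9304·111.32)² + (-1.4419·64.98)²) = √(191434.363032 + 8778.689687) = 447.4517 km
  → nearest: M4 (185.7695 km)
Q at 52.4352°N, 39.8790°E:
  M2: √((0.4749·111.32)² + (-1.3334·64.98)²) = √(2794.799999 + 7507.240268) = 101.4990 km
  M3: √((1.5329·111.32)² + (-2.1549·64.98)²) = √(29118.838234 + 19607.113205) = 220.7396 km
  M4: √((3.5752·111.32)² + (-3.8130·64.98)²) = √(158397.046220 + 61389.348521) = 468.8138 km
  M5: √((0.0151·111.32)² + (-2.4673·64.98)²) = √(2.825532 + 25704.155005) = 160.3340 km
  → nearest: M2 (101.4990 km)
R at 54.9884°N, 38.9272°E:
  M2: √((-2.0783·111.32)² + (-0.3816·64.98)²) = √(53525.763462 + 614.859866) = 232.6814 km
  M3: √((-1.0203·111.32)² + (-1.2031·64.98)²) = √(12900.370059 + 6111.711812) = 137.8843 km
  M4: √((1.0220·111.32)² + (-2.8612·64.98)²) = √(12943.394463 + 34566.534948) = 217.9677 km
  M5: √((-2.5381·111.32)² + (-1.5155·64.98)²) = √(79829.581685 + 9697.756950) = 299.2112 km
  → nearest: M3 (137.8843 km)
S at 54.7379°N, 36.1931°E:
  M2: √((-1.8278·111.32)² + (2.3525·64.98)²) = √(41400.324131 + 23367.845804) = 254.4959 km
  M3: √((-0.7698·111.32)² + (1.5310·64.98)²) = √(7343.484945 + 9897.141864) = 131.3036 km
  M4: √((1.2725·111.32)² + (-0.1271·64.98)²) = √(20066.054032 + 68.210387) = 141.8953 km
  M5: √((-2.2876·111.32)² + (1.2186·64.98)²) = √(64849.490909 + 6270.205311) = 266.6828 km
  → nearest: M3 (131.3036 km)
T at 53.1750°N, 37.8203°E:
  M2: √((-0.2649·111.32)² + (0.7253·64.98)²) = √(869.581540 + 2221.236334) = 55.5951 km
  M3: √((0.7931·111.32)² + (-0.0962·64.98)²) = √(7794.751874 + 39.075951) = 88.5089 km
  M4: √((2.8354·111.32)² + (-1.7543·64.98)²) = √(99626.544063 + 12994.726423) = 335.5909 km
  M5: √((-0.7247·111.32)² + (-0.4086·64.98)²) = √(6508.230382 + 704.946467) = 84.9304 km
  → nearest: M2 (55.5951 km)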